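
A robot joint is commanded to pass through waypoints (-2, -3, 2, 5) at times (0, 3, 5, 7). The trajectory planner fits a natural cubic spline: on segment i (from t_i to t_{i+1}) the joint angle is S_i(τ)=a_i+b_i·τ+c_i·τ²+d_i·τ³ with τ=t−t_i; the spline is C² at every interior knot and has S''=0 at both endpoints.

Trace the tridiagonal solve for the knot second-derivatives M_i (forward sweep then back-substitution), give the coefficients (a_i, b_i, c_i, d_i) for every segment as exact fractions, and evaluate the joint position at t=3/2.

  seg 0: a=-2 b=-149/114 c=0 d=37/342
  seg 1: a=-3 b=92/57 c=37/38 d=-121/456
  seg 2: a=2 b=265/114 c=-47/76 d=47/456
S(3/2) = -1093/304

Δ: Δ0=-1/3, Δ1=5/2, Δ2=3/2
row 1: diag=10, rhs=17; c'=1/5, d'=17/10
row 2: denom=8−2·1/5=38/5; d'=(-6−2·17/10)/(38/5)=-47/38
back: M2=-47/38
back: M1=17/10−1/5·-47/38=37/19
M: M0=0, M1=37/19, M2=-47/38, M3=0
seg 0: a=-2, c=M0/2=0, d=(M1−M0)/(6·3)=37/342, b=Δ0−h0·(2M0+M1)/6=-149/114
seg 1: a=-3, c=M1/2=37/38, d=(M2−M1)/(6·2)=-121/456, b=Δ1−h1·(2M1+M2)/6=92/57
seg 2: a=2, c=M2/2=-47/76, d=(M3−M2)/(6·2)=47/456, b=Δ2−h2·(2M2+M3)/6=265/114
t_q=3/2 → seg 0, τ=3/2; S=-2+-149/114·τ+0·τ²+37/342·τ³=-1093/304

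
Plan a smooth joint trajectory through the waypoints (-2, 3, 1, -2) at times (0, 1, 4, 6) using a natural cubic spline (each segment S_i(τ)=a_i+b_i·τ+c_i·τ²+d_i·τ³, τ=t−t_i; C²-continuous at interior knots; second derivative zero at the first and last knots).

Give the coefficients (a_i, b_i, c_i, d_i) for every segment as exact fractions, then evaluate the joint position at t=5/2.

  seg 0: a=-2 b=2455/426 c=0 d=-325/426
  seg 1: a=3 b=740/213 c=-325/142 d=43/142
  seg 2: a=1 b=-887/426 c=31/71 d=-31/426
S(5/2) = 4639/1136

Δ: Δ0=5, Δ1=-2/3, Δ2=-3/2
row 1: diag=8, rhs=-34; c'=3/8, d'=-17/4
row 2: denom=10−3·3/8=71/8; d'=(-5−3·-17/4)/(71/8)=62/71
back: M2=62/71
back: M1=-17/4−3/8·62/71=-325/71
M: M0=0, M1=-325/71, M2=62/71, M3=0
seg 0: a=-2, c=M0/2=0, d=(M1−M0)/(6·1)=-325/426, b=Δ0−h0·(2M0+M1)/6=2455/426
seg 1: a=3, c=M1/2=-325/142, d=(M2−M1)/(6·3)=43/142, b=Δ1−h1·(2M1+M2)/6=740/213
seg 2: a=1, c=M2/2=31/71, d=(M3−M2)/(6·2)=-31/426, b=Δ2−h2·(2M2+M3)/6=-887/426
t_q=5/2 → seg 1, τ=3/2; S=3+740/213·τ+-325/142·τ²+43/142·τ³=4639/1136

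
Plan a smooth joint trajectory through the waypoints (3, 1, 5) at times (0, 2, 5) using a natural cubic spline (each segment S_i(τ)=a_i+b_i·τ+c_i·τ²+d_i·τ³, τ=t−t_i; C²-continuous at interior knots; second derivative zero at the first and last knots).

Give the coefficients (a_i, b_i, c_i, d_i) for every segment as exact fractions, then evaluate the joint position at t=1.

  seg 0: a=3 b=-22/15 c=0 d=7/60
  seg 1: a=1 b=-1/15 c=7/10 d=-7/90
S(1) = 33/20

Δ: Δ0=-1, Δ1=4/3
row 1: diag=10, rhs=14; c'=3/10, d'=7/5
back: M1=7/5
M: M0=0, M1=7/5, M2=0
seg 0: a=3, c=M0/2=0, d=(M1−M0)/(6·2)=7/60, b=Δ0−h0·(2M0+M1)/6=-22/15
seg 1: a=1, c=M1/2=7/10, d=(M2−M1)/(6·3)=-7/90, b=Δ1−h1·(2M1+M2)/6=-1/15
t_q=1 → seg 0, τ=1; S=3+-22/15·τ+0·τ²+7/60·τ³=33/20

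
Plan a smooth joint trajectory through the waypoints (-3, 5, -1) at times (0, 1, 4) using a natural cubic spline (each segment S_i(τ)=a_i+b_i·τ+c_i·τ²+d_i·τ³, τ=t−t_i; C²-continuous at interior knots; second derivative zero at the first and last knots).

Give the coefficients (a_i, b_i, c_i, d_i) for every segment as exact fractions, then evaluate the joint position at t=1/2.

Δ: Δ0=8, Δ1=-2
row 1: diag=8, rhs=-60; c'=3/8, d'=-15/2
back: M1=-15/2
M: M0=0, M1=-15/2, M2=0
seg 0: a=-3, c=M0/2=0, d=(M1−M0)/(6·1)=-5/4, b=Δ0−h0·(2M0+M1)/6=37/4
seg 1: a=5, c=M1/2=-15/4, d=(M2−M1)/(6·3)=5/12, b=Δ1−h1·(2M1+M2)/6=11/2
t_q=1/2 → seg 0, τ=1/2; S=-3+37/4·τ+0·τ²+-5/4·τ³=47/32

  seg 0: a=-3 b=37/4 c=0 d=-5/4
  seg 1: a=5 b=11/2 c=-15/4 d=5/12
S(1/2) = 47/32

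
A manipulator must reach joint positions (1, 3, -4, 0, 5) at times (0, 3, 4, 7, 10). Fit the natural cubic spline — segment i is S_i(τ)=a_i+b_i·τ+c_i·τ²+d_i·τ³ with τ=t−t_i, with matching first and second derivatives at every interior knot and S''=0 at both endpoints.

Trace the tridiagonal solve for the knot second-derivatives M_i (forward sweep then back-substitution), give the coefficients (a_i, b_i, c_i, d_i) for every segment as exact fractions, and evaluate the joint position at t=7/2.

Δ: Δ0=2/3, Δ1=-7, Δ2=4/3, Δ3=5/3
row 1: diag=8, rhs=-46; c'=1/8, d'=-23/4
row 2: denom=8−1·1/8=63/8; d'=(50−1·-23/4)/(63/8)=446/63
row 3: denom=12−3·8/21=76/7; d'=(2−3·446/63)/(76/7)=-101/57
back: M3=-101/57
back: M2=446/63−8/21·-101/57=442/57
back: M1=-23/4−1/8·442/57=-383/57
M: M0=0, M1=-383/57, M2=442/57, M3=-101/57, M4=0
seg 0: a=1, c=M0/2=0, d=(M1−M0)/(6·3)=-383/1026, b=Δ0−h0·(2M0+M1)/6=153/38
seg 1: a=3, c=M1/2=-383/114, d=(M2−M1)/(6·1)=275/114, b=Δ1−h1·(2M1+M2)/6=-115/19
seg 2: a=-4, c=M2/2=221/57, d=(M3−M2)/(6·3)=-181/342, b=Δ2−h2·(2M2+M3)/6=-631/114
seg 3: a=0, c=M3/2=-101/114, d=(M4−M3)/(6·3)=101/1026, b=Δ3−h3·(2M3+M4)/6=196/57
t_q=7/2 → seg 1, τ=1/2; S=3+-115/19·τ+-383/114·τ²+275/114·τ³=-515/912

  seg 0: a=1 b=153/38 c=0 d=-383/1026
  seg 1: a=3 b=-115/19 c=-383/114 d=275/114
  seg 2: a=-4 b=-631/114 c=221/57 d=-181/342
  seg 3: a=0 b=196/57 c=-101/114 d=101/1026
S(7/2) = -515/912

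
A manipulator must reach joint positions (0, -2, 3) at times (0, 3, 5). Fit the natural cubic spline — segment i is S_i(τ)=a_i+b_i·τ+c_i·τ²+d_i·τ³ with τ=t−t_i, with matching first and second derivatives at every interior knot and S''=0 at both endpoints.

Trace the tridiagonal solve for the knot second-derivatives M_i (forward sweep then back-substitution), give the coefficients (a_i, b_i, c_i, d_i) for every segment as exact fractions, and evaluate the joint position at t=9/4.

Δ: Δ0=-2/3, Δ1=5/2
row 1: diag=10, rhs=19; c'=1/5, d'=19/10
back: M1=19/10
M: M0=0, M1=19/10, M2=0
seg 0: a=0, c=M0/2=0, d=(M1−M0)/(6·3)=19/180, b=Δ0−h0·(2M0+M1)/6=-97/60
seg 1: a=-2, c=M1/2=19/20, d=(M2−M1)/(6·2)=-19/120, b=Δ1−h1·(2M1+M2)/6=37/30
t_q=9/4 → seg 0, τ=9/4; S=0+-97/60·τ+0·τ²+19/180·τ³=-3117/1280

  seg 0: a=0 b=-97/60 c=0 d=19/180
  seg 1: a=-2 b=37/30 c=19/20 d=-19/120
S(9/4) = -3117/1280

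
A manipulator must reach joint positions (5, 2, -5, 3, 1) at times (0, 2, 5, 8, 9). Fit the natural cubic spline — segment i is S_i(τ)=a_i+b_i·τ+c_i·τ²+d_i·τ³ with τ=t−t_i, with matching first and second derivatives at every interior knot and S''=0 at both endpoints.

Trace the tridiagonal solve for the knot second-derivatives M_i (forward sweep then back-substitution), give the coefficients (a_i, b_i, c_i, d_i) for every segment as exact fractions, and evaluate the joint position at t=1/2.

Δ: Δ0=-3/2, Δ1=-7/3, Δ2=8/3, Δ3=-2
row 1: diag=10, rhs=-5; c'=3/10, d'=-1/2
row 2: denom=12−3·3/10=111/10; d'=(30−3·-1/2)/(111/10)=105/37
row 3: denom=8−3·10/37=266/37; d'=(-28−3·105/37)/(266/37)=-193/38
back: M3=-193/38
back: M2=105/37−10/37·-193/38=80/19
back: M1=-1/2−3/10·80/19=-67/38
M: M0=0, M1=-67/38, M2=80/19, M3=-193/38, M4=0
seg 0: a=5, c=M0/2=0, d=(M1−M0)/(6·2)=-67/456, b=Δ0−h0·(2M0+M1)/6=-52/57
seg 1: a=2, c=M1/2=-67/76, d=(M2−M1)/(6·3)=227/684, b=Δ1−h1·(2M1+M2)/6=-305/114
seg 2: a=-5, c=M2/2=40/19, d=(M3−M2)/(6·3)=-353/684, b=Δ2−h2·(2M2+M3)/6=227/228
seg 3: a=3, c=M3/2=-193/76, d=(M4−M3)/(6·1)=193/228, b=Δ3−h3·(2M3+M4)/6=-35/114
t_q=1/2 → seg 0, τ=1/2; S=5+-52/57·τ+0·τ²+-67/456·τ³=5503/1216

  seg 0: a=5 b=-52/57 c=0 d=-67/456
  seg 1: a=2 b=-305/114 c=-67/76 d=227/684
  seg 2: a=-5 b=227/228 c=40/19 d=-353/684
  seg 3: a=3 b=-35/114 c=-193/76 d=193/228
S(1/2) = 5503/1216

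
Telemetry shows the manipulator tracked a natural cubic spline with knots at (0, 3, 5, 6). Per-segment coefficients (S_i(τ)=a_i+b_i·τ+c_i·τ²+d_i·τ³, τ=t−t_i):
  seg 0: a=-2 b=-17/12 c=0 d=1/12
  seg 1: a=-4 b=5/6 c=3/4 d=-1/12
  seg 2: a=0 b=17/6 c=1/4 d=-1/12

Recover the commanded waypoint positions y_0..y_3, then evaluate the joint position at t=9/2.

y_0=-2 y_1=-4 y_2=0 y_3=3
S(9/2) = -43/32

y_0 = S_0(0) = a_0 = -2
y_1 = S_1(0) = a_1 = -4
y_2 = S_2(0) = a_2 = 0
y_3 = S_2(1) = 3
t_q=9/2 is in segment 1 (τ=3/2); S_1(τ)=-43/32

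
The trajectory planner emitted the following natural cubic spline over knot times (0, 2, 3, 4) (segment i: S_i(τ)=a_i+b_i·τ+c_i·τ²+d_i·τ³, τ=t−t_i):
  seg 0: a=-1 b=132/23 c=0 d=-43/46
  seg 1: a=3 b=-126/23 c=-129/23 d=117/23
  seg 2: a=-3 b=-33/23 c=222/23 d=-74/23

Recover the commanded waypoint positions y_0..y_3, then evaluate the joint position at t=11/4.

y_0=-1 y_1=3 y_2=-3 y_3=2
S(11/4) = -3117/1472

y_0 = S_0(0) = a_0 = -1
y_1 = S_1(0) = a_1 = 3
y_2 = S_2(0) = a_2 = -3
y_3 = S_2(1) = 2
t_q=11/4 is in segment 1 (τ=3/4); S_1(τ)=-3117/1472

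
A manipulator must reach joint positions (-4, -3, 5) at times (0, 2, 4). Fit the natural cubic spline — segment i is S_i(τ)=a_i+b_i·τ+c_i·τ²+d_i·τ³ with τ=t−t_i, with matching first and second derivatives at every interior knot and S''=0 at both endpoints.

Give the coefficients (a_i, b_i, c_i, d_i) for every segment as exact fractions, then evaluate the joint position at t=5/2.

Δ: Δ0=1/2, Δ1=4
row 1: diag=8, rhs=21; c'=1/4, d'=21/8
back: M1=21/8
M: M0=0, M1=21/8, M2=0
seg 0: a=-4, c=M0/2=0, d=(M1−M0)/(6·2)=7/32, b=Δ0−h0·(2M0+M1)/6=-3/8
seg 1: a=-3, c=M1/2=21/16, d=(M2−M1)/(6·2)=-7/32, b=Δ1−h1·(2M1+M2)/6=9/4
t_q=5/2 → seg 1, τ=1/2; S=-3+9/4·τ+21/16·τ²+-7/32·τ³=-403/256

  seg 0: a=-4 b=-3/8 c=0 d=7/32
  seg 1: a=-3 b=9/4 c=21/16 d=-7/32
S(5/2) = -403/256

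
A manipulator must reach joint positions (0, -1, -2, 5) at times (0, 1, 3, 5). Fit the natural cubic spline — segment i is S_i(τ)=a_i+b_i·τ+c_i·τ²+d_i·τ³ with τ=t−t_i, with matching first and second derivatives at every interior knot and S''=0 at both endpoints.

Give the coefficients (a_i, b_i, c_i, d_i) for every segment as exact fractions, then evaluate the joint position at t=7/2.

  seg 0: a=0 b=-10/11 c=0 d=-1/11
  seg 1: a=-1 b=-13/11 c=-3/11 d=27/88
  seg 2: a=-2 b=31/22 c=69/44 d=-23/88
S(7/2) = -659/704

Δ: Δ0=-1, Δ1=-1/2, Δ2=7/2
row 1: diag=6, rhs=3; c'=1/3, d'=1/2
row 2: denom=8−2·1/3=22/3; d'=(24−2·1/2)/(22/3)=69/22
back: M2=69/22
back: M1=1/2−1/3·69/22=-6/11
M: M0=0, M1=-6/11, M2=69/22, M3=0
seg 0: a=0, c=M0/2=0, d=(M1−M0)/(6·1)=-1/11, b=Δ0−h0·(2M0+M1)/6=-10/11
seg 1: a=-1, c=M1/2=-3/11, d=(M2−M1)/(6·2)=27/88, b=Δ1−h1·(2M1+M2)/6=-13/11
seg 2: a=-2, c=M2/2=69/44, d=(M3−M2)/(6·2)=-23/88, b=Δ2−h2·(2M2+M3)/6=31/22
t_q=7/2 → seg 2, τ=1/2; S=-2+31/22·τ+69/44·τ²+-23/88·τ³=-659/704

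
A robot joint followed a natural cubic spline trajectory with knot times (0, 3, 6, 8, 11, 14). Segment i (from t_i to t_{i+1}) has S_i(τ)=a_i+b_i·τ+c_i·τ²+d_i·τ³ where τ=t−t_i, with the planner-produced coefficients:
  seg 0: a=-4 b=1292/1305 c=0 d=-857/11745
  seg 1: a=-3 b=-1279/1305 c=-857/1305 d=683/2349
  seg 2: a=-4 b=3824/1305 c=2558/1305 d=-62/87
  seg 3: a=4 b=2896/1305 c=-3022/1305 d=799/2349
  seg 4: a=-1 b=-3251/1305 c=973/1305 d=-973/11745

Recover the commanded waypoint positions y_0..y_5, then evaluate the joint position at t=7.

y_0 = S_0(0) = a_0 = -4
y_1 = S_1(0) = a_1 = -3
y_2 = S_2(0) = a_2 = -4
y_3 = S_3(0) = a_3 = 4
y_4 = S_4(0) = a_4 = -1
y_5 = S_4(3) = -4
t_q=7 is in segment 2 (τ=1); S_2(τ)=8/45

y_0=-4 y_1=-3 y_2=-4 y_3=4 y_4=-1 y_5=-4
S(7) = 8/45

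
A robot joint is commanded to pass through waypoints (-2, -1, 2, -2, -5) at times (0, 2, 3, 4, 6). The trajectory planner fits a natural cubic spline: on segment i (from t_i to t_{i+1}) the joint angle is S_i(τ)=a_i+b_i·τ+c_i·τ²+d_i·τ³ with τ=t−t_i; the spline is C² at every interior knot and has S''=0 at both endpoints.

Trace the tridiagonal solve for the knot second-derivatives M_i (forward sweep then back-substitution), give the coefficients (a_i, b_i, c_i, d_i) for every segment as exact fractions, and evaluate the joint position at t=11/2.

Δ: Δ0=1/2, Δ1=3, Δ2=-4, Δ3=-3/2
row 1: diag=6, rhs=15; c'=1/6, d'=5/2
row 2: denom=4−1·1/6=23/6; d'=(-42−1·5/2)/(23/6)=-267/23
row 3: denom=6−1·6/23=132/23; d'=(15−1·-267/23)/(132/23)=51/11
back: M3=51/11
back: M2=-267/23−6/23·51/11=-141/11
back: M1=5/2−1/6·-141/11=51/11
M: M0=0, M1=51/11, M2=-141/11, M3=51/11, M4=0
seg 0: a=-2, c=M0/2=0, d=(M1−M0)/(6·2)=17/44, b=Δ0−h0·(2M0+M1)/6=-23/22
seg 1: a=-1, c=M1/2=51/22, d=(M2−M1)/(6·1)=-32/11, b=Δ1−h1·(2M1+M2)/6=79/22
seg 2: a=2, c=M2/2=-141/22, d=(M3−M2)/(6·1)=32/11, b=Δ2−h2·(2M2+M3)/6=-1/2
seg 3: a=-2, c=M3/2=51/22, d=(M4−M3)/(6·2)=-17/44, b=Δ3−h3·(2M3+M4)/6=-101/22
t_q=11/2 → seg 3, τ=3/2; S=-2+-101/22·τ+51/22·τ²+-17/44·τ³=-1751/352

  seg 0: a=-2 b=-23/22 c=0 d=17/44
  seg 1: a=-1 b=79/22 c=51/22 d=-32/11
  seg 2: a=2 b=-1/2 c=-141/22 d=32/11
  seg 3: a=-2 b=-101/22 c=51/22 d=-17/44
S(11/2) = -1751/352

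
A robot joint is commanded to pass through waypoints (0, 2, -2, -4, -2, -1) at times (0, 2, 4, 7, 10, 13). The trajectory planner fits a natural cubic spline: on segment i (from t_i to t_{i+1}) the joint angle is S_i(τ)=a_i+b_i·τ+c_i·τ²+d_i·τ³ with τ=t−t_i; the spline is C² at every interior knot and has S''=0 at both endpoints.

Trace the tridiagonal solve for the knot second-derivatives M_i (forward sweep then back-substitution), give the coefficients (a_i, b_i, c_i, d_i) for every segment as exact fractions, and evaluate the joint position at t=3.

  seg 0: a=0 b=1447/783 c=0 d=-166/783
  seg 1: a=2 b=-545/783 c=-332/261 d=971/3132
  seg 2: a=-2 b=-1616/783 c=307/522 d=-575/14094
  seg 3: a=-4 b=569/1566 c=173/783 d=-563/14094
  seg 4: a=-2 b=478/783 c=-217/1566 d=217/14094
S(3) = 119/348

Δ: Δ0=1, Δ1=-2, Δ2=-2/3, Δ3=2/3, Δ4=1/3
row 1: diag=8, rhs=-18; c'=1/4, d'=-9/4
row 2: denom=10−2·1/4=19/2; d'=(8−2·-9/4)/(19/2)=25/19
row 3: denom=12−3·6/19=210/19; d'=(8−3·25/19)/(210/19)=11/30
row 4: denom=12−3·19/70=783/70; d'=(-2−3·11/30)/(783/70)=-217/783
back: M4=-217/783
back: M3=11/30−19/70·-217/783=346/783
back: M2=25/19−6/19·346/783=307/261
back: M1=-9/4−1/4·307/261=-664/261
M: M0=0, M1=-664/261, M2=307/261, M3=346/783, M4=-217/783, M5=0
seg 0: a=0, c=M0/2=0, d=(M1−M0)/(6·2)=-166/783, b=Δ0−h0·(2M0+M1)/6=1447/783
seg 1: a=2, c=M1/2=-332/261, d=(M2−M1)/(6·2)=971/3132, b=Δ1−h1·(2M1+M2)/6=-545/783
seg 2: a=-2, c=M2/2=307/522, d=(M3−M2)/(6·3)=-575/14094, b=Δ2−h2·(2M2+M3)/6=-1616/783
seg 3: a=-4, c=M3/2=173/783, d=(M4−M3)/(6·3)=-563/14094, b=Δ3−h3·(2M3+M4)/6=569/1566
seg 4: a=-2, c=M4/2=-217/1566, d=(M5−M4)/(6·3)=217/14094, b=Δ4−h4·(2M4+M5)/6=478/783
t_q=3 → seg 1, τ=1; S=2+-545/783·τ+-332/261·τ²+971/3132·τ³=119/348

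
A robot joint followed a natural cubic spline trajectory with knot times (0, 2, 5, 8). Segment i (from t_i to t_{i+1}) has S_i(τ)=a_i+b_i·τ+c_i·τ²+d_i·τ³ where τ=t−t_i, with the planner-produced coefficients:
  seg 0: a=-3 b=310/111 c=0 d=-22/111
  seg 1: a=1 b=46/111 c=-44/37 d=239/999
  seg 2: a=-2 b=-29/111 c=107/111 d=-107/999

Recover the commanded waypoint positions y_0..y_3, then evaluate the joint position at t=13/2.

y_0 = S_0(0) = a_0 = -3
y_1 = S_1(0) = a_1 = 1
y_2 = S_2(0) = a_2 = -2
y_3 = S_2(3) = 3
t_q=13/2 is in segment 2 (τ=3/2); S_2(τ)=-173/296

y_0=-3 y_1=1 y_2=-2 y_3=3
S(13/2) = -173/296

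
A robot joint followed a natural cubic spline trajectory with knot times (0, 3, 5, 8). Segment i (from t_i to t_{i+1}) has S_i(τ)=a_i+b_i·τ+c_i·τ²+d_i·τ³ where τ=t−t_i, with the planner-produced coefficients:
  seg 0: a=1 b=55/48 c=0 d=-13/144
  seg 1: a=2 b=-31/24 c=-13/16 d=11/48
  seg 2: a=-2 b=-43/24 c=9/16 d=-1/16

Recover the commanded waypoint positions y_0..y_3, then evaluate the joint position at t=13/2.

y_0=1 y_1=2 y_2=-2 y_3=-4
S(13/2) = -465/128

y_0 = S_0(0) = a_0 = 1
y_1 = S_1(0) = a_1 = 2
y_2 = S_2(0) = a_2 = -2
y_3 = S_2(3) = -4
t_q=13/2 is in segment 2 (τ=3/2); S_2(τ)=-465/128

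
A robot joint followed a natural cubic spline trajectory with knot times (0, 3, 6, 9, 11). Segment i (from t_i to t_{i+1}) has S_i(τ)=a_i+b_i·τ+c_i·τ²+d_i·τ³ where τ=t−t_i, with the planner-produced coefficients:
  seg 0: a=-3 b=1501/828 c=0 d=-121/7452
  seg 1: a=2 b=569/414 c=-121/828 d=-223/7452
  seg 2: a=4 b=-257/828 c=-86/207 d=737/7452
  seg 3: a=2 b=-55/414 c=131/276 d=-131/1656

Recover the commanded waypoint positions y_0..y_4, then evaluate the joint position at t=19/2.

y_0 = S_0(0) = a_0 = -3
y_1 = S_1(0) = a_1 = 2
y_2 = S_2(0) = a_2 = 4
y_3 = S_3(0) = a_3 = 2
y_4 = S_3(2) = 3
t_q=19/2 is in segment 3 (τ=1/2); S_3(τ)=9019/4416

y_0=-3 y_1=2 y_2=4 y_3=2 y_4=3
S(19/2) = 9019/4416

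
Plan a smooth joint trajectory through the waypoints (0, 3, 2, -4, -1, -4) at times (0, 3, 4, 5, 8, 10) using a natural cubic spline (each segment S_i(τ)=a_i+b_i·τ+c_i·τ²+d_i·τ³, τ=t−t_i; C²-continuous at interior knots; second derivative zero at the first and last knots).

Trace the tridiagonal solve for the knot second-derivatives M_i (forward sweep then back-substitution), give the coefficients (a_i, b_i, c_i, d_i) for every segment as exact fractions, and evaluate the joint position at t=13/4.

  seg 0: a=0 b=235/202 c=0 d=-11/606
  seg 1: a=3 b=68/101 c=-33/202 d=-305/202
  seg 2: a=2 b=-845/202 c=-474/101 d=581/202
  seg 3: a=-4 b=-499/101 c=795/202 d=-395/606
  seg 4: a=-1 b=217/202 c=-195/101 d=65/202
S(13/4) = 40523/12928

Δ: Δ0=1, Δ1=-1, Δ2=-6, Δ3=1, Δ4=-3/2
row 1: diag=8, rhs=-12; c'=1/8, d'=-3/2
row 2: denom=4−1·1/8=31/8; d'=(-30−1·-3/2)/(31/8)=-228/31
row 3: denom=8−1·8/31=240/31; d'=(42−1·-228/31)/(240/31)=51/8
row 4: denom=10−3·31/80=707/80; d'=(-15−3·51/8)/(707/80)=-390/101
back: M4=-390/101
back: M3=51/8−31/80·-390/101=795/101
back: M2=-228/31−8/31·795/101=-948/101
back: M1=-3/2−1/8·-948/101=-33/101
M: M0=0, M1=-33/101, M2=-948/101, M3=795/101, M4=-390/101, M5=0
seg 0: a=0, c=M0/2=0, d=(M1−M0)/(6·3)=-11/606, b=Δ0−h0·(2M0+M1)/6=235/202
seg 1: a=3, c=M1/2=-33/202, d=(M2−M1)/(6·1)=-305/202, b=Δ1−h1·(2M1+M2)/6=68/101
seg 2: a=2, c=M2/2=-474/101, d=(M3−M2)/(6·1)=581/202, b=Δ2−h2·(2M2+M3)/6=-845/202
seg 3: a=-4, c=M3/2=795/202, d=(M4−M3)/(6·3)=-395/606, b=Δ3−h3·(2M3+M4)/6=-499/101
seg 4: a=-1, c=M4/2=-195/101, d=(M5−M4)/(6·2)=65/202, b=Δ4−h4·(2M4+M5)/6=217/202
t_q=13/4 → seg 1, τ=1/4; S=3+68/101·τ+-33/202·τ²+-305/202·τ³=40523/12928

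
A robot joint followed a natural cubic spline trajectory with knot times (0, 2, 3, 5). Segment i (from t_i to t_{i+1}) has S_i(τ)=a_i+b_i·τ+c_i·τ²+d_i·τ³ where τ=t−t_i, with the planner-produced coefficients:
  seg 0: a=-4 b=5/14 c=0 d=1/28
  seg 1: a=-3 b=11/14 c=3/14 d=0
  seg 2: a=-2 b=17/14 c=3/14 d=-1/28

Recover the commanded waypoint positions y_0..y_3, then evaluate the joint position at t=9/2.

y_0 = S_0(0) = a_0 = -4
y_1 = S_1(0) = a_1 = -3
y_2 = S_2(0) = a_2 = -2
y_3 = S_2(2) = 1
t_q=9/2 is in segment 2 (τ=3/2); S_2(τ)=41/224

y_0=-4 y_1=-3 y_2=-2 y_3=1
S(9/2) = 41/224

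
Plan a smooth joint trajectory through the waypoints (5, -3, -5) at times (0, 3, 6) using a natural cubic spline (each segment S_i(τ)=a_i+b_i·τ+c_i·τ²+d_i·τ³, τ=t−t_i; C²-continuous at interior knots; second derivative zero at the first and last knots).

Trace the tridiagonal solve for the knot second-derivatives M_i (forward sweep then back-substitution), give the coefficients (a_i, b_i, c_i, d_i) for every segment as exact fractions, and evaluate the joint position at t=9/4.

Δ: Δ0=-8/3, Δ1=-2/3
row 1: diag=12, rhs=12; c'=1/4, d'=1
back: M1=1
M: M0=0, M1=1, M2=0
seg 0: a=5, c=M0/2=0, d=(M1−M0)/(6·3)=1/18, b=Δ0−h0·(2M0+M1)/6=-19/6
seg 1: a=-3, c=M1/2=1/2, d=(M2−M1)/(6·3)=-1/18, b=Δ1−h1·(2M1+M2)/6=-5/3
t_q=9/4 → seg 0, τ=9/4; S=5+-19/6·τ+0·τ²+1/18·τ³=-191/128

  seg 0: a=5 b=-19/6 c=0 d=1/18
  seg 1: a=-3 b=-5/3 c=1/2 d=-1/18
S(9/4) = -191/128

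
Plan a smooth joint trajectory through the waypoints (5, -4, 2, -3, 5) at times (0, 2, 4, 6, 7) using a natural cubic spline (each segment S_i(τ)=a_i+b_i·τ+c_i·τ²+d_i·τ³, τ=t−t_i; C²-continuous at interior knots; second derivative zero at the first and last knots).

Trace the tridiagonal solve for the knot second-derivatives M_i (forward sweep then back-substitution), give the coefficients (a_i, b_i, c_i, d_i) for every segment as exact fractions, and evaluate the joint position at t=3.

Δ: Δ0=-9/2, Δ1=3, Δ2=-5/2, Δ3=8
row 1: diag=8, rhs=45; c'=1/4, d'=45/8
row 2: denom=8−2·1/4=15/2; d'=(-33−2·45/8)/(15/2)=-59/10
row 3: denom=6−2·4/15=82/15; d'=(63−2·-59/10)/(82/15)=561/41
back: M3=561/41
back: M2=-59/10−4/15·561/41=-783/82
back: M1=45/8−1/4·-783/82=657/82
M: M0=0, M1=657/82, M2=-783/82, M3=561/41, M4=0
seg 0: a=5, c=M0/2=0, d=(M1−M0)/(6·2)=219/328, b=Δ0−h0·(2M0+M1)/6=-294/41
seg 1: a=-4, c=M1/2=657/164, d=(M2−M1)/(6·2)=-60/41, b=Δ1−h1·(2M1+M2)/6=69/82
seg 2: a=2, c=M2/2=-783/164, d=(M3−M2)/(6·2)=635/328, b=Δ2−h2·(2M2+M3)/6=-57/82
seg 3: a=-3, c=M3/2=561/82, d=(M4−M3)/(6·1)=-187/82, b=Δ3−h3·(2M3+M4)/6=141/41
t_q=3 → seg 1, τ=1; S=-4+69/82·τ+657/164·τ²+-60/41·τ³=-101/164

  seg 0: a=5 b=-294/41 c=0 d=219/328
  seg 1: a=-4 b=69/82 c=657/164 d=-60/41
  seg 2: a=2 b=-57/82 c=-783/164 d=635/328
  seg 3: a=-3 b=141/41 c=561/82 d=-187/82
S(3) = -101/164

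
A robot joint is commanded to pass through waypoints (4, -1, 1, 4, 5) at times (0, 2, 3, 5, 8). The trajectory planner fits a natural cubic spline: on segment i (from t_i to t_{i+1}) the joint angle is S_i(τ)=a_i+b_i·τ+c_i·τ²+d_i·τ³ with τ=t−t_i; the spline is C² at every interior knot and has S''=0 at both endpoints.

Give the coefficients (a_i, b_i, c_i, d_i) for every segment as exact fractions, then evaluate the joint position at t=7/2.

  seg 0: a=4 b=-3973/978 c=0 d=191/489
  seg 1: a=-1 b=611/978 c=382/163 d=-947/978
  seg 2: a=1 b=1177/489 c=-183/326 d=211/3912
  seg 3: a=4 b=791/978 c=-155/652 d=155/5868
S(7/2) = 21593/10432

Δ: Δ0=-5/2, Δ1=2, Δ2=3/2, Δ3=1/3
row 1: diag=6, rhs=27; c'=1/6, d'=9/2
row 2: denom=6−1·1/6=35/6; d'=(-3−1·9/2)/(35/6)=-9/7
row 3: denom=10−2·12/35=326/35; d'=(-7−2·-9/7)/(326/35)=-155/326
back: M3=-155/326
back: M2=-9/7−12/35·-155/326=-183/163
back: M1=9/2−1/6·-183/163=764/163
M: M0=0, M1=764/163, M2=-183/163, M3=-155/326, M4=0
seg 0: a=4, c=M0/2=0, d=(M1−M0)/(6·2)=191/489, b=Δ0−h0·(2M0+M1)/6=-3973/978
seg 1: a=-1, c=M1/2=382/163, d=(M2−M1)/(6·1)=-947/978, b=Δ1−h1·(2M1+M2)/6=611/978
seg 2: a=1, c=M2/2=-183/326, d=(M3−M2)/(6·2)=211/3912, b=Δ2−h2·(2M2+M3)/6=1177/489
seg 3: a=4, c=M3/2=-155/652, d=(M4−M3)/(6·3)=155/5868, b=Δ3−h3·(2M3+M4)/6=791/978
t_q=7/2 → seg 2, τ=1/2; S=1+1177/489·τ+-183/326·τ²+211/3912·τ³=21593/10432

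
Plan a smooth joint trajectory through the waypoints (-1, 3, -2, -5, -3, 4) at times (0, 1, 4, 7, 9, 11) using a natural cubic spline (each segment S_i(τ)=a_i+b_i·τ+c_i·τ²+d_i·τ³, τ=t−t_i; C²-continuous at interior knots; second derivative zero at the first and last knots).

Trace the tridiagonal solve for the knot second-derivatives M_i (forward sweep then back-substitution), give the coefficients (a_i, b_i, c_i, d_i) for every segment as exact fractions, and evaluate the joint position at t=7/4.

  seg 0: a=-1 b=28957/6036 c=0 d=-4813/6036
  seg 1: a=3 b=7259/3018 c=-4813/2012 d=18739/54324
  seg 2: a=-2 b=-15899/6036 c=1075/1509 d=-3037/54324
  seg 3: a=-5 b=395/3018 c=421/2012 d=170/1509
  seg 4: a=-3 b=7001/3018 c=1781/2012 d=-1781/12072
S(7/4) = 464063/128768

Δ: Δ0=4, Δ1=-5/3, Δ2=-1, Δ3=1, Δ4=7/2
row 1: diag=8, rhs=-34; c'=3/8, d'=-17/4
row 2: denom=12−3·3/8=87/8; d'=(4−3·-17/4)/(87/8)=134/87
row 3: denom=10−3·8/29=266/29; d'=(12−3·134/87)/(266/29)=107/133
row 4: denom=8−2·29/133=1006/133; d'=(15−2·107/133)/(1006/133)=1781/1006
back: M4=1781/1006
back: M3=107/133−29/133·1781/1006=421/1006
back: M2=134/87−8/29·421/1006=2150/1509
back: M1=-17/4−3/8·2150/1509=-4813/1006
M: M0=0, M1=-4813/1006, M2=2150/1509, M3=421/1006, M4=1781/1006, M5=0
seg 0: a=-1, c=M0/2=0, d=(M1−M0)/(6·1)=-4813/6036, b=Δ0−h0·(2M0+M1)/6=28957/6036
seg 1: a=3, c=M1/2=-4813/2012, d=(M2−M1)/(6·3)=18739/54324, b=Δ1−h1·(2M1+M2)/6=7259/3018
seg 2: a=-2, c=M2/2=1075/1509, d=(M3−M2)/(6·3)=-3037/54324, b=Δ2−h2·(2M2+M3)/6=-15899/6036
seg 3: a=-5, c=M3/2=421/2012, d=(M4−M3)/(6·2)=170/1509, b=Δ3−h3·(2M3+M4)/6=395/3018
seg 4: a=-3, c=M4/2=1781/2012, d=(M5−M4)/(6·2)=-1781/12072, b=Δ4−h4·(2M4+M5)/6=7001/3018
t_q=7/4 → seg 1, τ=3/4; S=3+7259/3018·τ+-4813/2012·τ²+18739/54324·τ³=464063/128768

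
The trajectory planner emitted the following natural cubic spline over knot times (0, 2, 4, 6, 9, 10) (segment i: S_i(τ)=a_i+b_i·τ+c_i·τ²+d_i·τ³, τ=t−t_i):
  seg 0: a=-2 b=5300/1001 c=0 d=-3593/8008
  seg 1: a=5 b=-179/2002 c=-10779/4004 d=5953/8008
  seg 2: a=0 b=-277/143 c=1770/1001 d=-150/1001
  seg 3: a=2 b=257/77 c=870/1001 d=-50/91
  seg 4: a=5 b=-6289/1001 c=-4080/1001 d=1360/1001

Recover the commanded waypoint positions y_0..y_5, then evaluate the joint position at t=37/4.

y_0=-2 y_1=5 y_2=0 y_3=2 y_4=5 y_5=-4
S(37/4) = 457/143

y_0 = S_0(0) = a_0 = -2
y_1 = S_1(0) = a_1 = 5
y_2 = S_2(0) = a_2 = 0
y_3 = S_3(0) = a_3 = 2
y_4 = S_4(0) = a_4 = 5
y_5 = S_4(1) = -4
t_q=37/4 is in segment 4 (τ=1/4); S_4(τ)=457/143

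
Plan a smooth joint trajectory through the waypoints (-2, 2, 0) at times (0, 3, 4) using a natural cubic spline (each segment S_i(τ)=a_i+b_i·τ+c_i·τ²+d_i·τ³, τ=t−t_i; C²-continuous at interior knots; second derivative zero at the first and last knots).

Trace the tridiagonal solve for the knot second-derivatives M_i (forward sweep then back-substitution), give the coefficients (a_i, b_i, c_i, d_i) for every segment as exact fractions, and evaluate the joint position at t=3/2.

  seg 0: a=-2 b=31/12 c=0 d=-5/36
  seg 1: a=2 b=-7/6 c=-5/4 d=5/12
S(3/2) = 45/32

Δ: Δ0=4/3, Δ1=-2
row 1: diag=8, rhs=-20; c'=1/8, d'=-5/2
back: M1=-5/2
M: M0=0, M1=-5/2, M2=0
seg 0: a=-2, c=M0/2=0, d=(M1−M0)/(6·3)=-5/36, b=Δ0−h0·(2M0+M1)/6=31/12
seg 1: a=2, c=M1/2=-5/4, d=(M2−M1)/(6·1)=5/12, b=Δ1−h1·(2M1+M2)/6=-7/6
t_q=3/2 → seg 0, τ=3/2; S=-2+31/12·τ+0·τ²+-5/36·τ³=45/32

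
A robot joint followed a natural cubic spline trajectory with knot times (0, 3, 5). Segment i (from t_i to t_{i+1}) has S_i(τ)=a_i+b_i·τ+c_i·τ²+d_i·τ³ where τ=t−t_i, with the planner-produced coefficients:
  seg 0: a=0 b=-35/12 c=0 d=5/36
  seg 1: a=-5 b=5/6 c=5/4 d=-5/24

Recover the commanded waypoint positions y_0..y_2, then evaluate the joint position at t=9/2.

y_0 = S_0(0) = a_0 = 0
y_1 = S_1(0) = a_1 = -5
y_2 = S_1(2) = 0
t_q=9/2 is in segment 1 (τ=3/2); S_1(τ)=-105/64

y_0=0 y_1=-5 y_2=0
S(9/2) = -105/64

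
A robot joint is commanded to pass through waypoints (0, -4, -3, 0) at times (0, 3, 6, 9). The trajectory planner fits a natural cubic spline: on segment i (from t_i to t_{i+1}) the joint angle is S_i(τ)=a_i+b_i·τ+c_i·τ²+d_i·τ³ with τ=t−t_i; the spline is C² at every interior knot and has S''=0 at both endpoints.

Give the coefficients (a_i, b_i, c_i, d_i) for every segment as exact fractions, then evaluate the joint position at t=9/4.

Δ: Δ0=-4/3, Δ1=1/3, Δ2=1
row 1: diag=12, rhs=10; c'=1/4, d'=5/6
row 2: denom=12−3·1/4=45/4; d'=(4−3·5/6)/(45/4)=2/15
back: M2=2/15
back: M1=5/6−1/4·2/15=4/5
M: M0=0, M1=4/5, M2=2/15, M3=0
seg 0: a=0, c=M0/2=0, d=(M1−M0)/(6·3)=2/45, b=Δ0−h0·(2M0+M1)/6=-26/15
seg 1: a=-4, c=M1/2=2/5, d=(M2−M1)/(6·3)=-1/27, b=Δ1−h1·(2M1+M2)/6=-8/15
seg 2: a=-3, c=M2/2=1/15, d=(M3−M2)/(6·3)=-1/135, b=Δ2−h2·(2M2+M3)/6=13/15
t_q=9/4 → seg 0, τ=9/4; S=0+-26/15·τ+0·τ²+2/45·τ³=-543/160

  seg 0: a=0 b=-26/15 c=0 d=2/45
  seg 1: a=-4 b=-8/15 c=2/5 d=-1/27
  seg 2: a=-3 b=13/15 c=1/15 d=-1/135
S(9/4) = -543/160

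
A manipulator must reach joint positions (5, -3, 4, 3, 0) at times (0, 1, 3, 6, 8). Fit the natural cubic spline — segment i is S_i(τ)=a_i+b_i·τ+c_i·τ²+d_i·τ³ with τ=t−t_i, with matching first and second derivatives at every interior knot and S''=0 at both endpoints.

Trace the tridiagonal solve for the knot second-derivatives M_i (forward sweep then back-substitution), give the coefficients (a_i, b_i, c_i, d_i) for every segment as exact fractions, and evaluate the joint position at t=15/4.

  seg 0: a=5 b=-30985/3036 c=0 d=6697/3036
  seg 1: a=-3 b=-5447/1518 c=6697/1012 d=-9331/6072
  seg 2: a=4 b=3371/759 c=-1317/506 d=1535/4554
  seg 3: a=3 b=-3149/1518 c=109/253 d=-109/1518
S(15/4) = 17691/2944

Δ: Δ0=-8, Δ1=7/2, Δ2=-1/3, Δ3=-3/2
row 1: diag=6, rhs=69; c'=1/3, d'=23/2
row 2: denom=10−2·1/3=28/3; d'=(-23−2·23/2)/(28/3)=-69/14
row 3: denom=10−3·9/28=253/28; d'=(-7−3·-69/14)/(253/28)=218/253
back: M3=218/253
back: M2=-69/14−9/28·218/253=-1317/253
back: M1=23/2−1/3·-1317/253=6697/506
M: M0=0, M1=6697/506, M2=-1317/253, M3=218/253, M4=0
seg 0: a=5, c=M0/2=0, d=(M1−M0)/(6·1)=6697/3036, b=Δ0−h0·(2M0+M1)/6=-30985/3036
seg 1: a=-3, c=M1/2=6697/1012, d=(M2−M1)/(6·2)=-9331/6072, b=Δ1−h1·(2M1+M2)/6=-5447/1518
seg 2: a=4, c=M2/2=-1317/506, d=(M3−M2)/(6·3)=1535/4554, b=Δ2−h2·(2M2+M3)/6=3371/759
seg 3: a=3, c=M3/2=109/253, d=(M4−M3)/(6·2)=-109/1518, b=Δ3−h3·(2M3+M4)/6=-3149/1518
t_q=15/4 → seg 2, τ=3/4; S=4+3371/759·τ+-1317/506·τ²+1535/4554·τ³=17691/2944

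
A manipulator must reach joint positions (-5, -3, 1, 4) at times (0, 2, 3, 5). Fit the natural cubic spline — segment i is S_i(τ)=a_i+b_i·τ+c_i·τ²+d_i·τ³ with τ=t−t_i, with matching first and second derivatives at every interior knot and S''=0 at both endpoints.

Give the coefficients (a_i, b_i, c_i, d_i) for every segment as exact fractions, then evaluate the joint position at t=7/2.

  seg 0: a=-5 b=-6/35 c=0 d=41/140
  seg 1: a=-3 b=117/35 c=123/70 d=-11/10
  seg 2: a=1 b=249/70 c=-54/35 d=9/35
S(7/2) = 97/40

Δ: Δ0=1, Δ1=4, Δ2=3/2
row 1: diag=6, rhs=18; c'=1/6, d'=3
row 2: denom=6−1·1/6=35/6; d'=(-15−1·3)/(35/6)=-108/35
back: M2=-108/35
back: M1=3−1/6·-108/35=123/35
M: M0=0, M1=123/35, M2=-108/35, M3=0
seg 0: a=-5, c=M0/2=0, d=(M1−M0)/(6·2)=41/140, b=Δ0−h0·(2M0+M1)/6=-6/35
seg 1: a=-3, c=M1/2=123/70, d=(M2−M1)/(6·1)=-11/10, b=Δ1−h1·(2M1+M2)/6=117/35
seg 2: a=1, c=M2/2=-54/35, d=(M3−M2)/(6·2)=9/35, b=Δ2−h2·(2M2+M3)/6=249/70
t_q=7/2 → seg 2, τ=1/2; S=1+249/70·τ+-54/35·τ²+9/35·τ³=97/40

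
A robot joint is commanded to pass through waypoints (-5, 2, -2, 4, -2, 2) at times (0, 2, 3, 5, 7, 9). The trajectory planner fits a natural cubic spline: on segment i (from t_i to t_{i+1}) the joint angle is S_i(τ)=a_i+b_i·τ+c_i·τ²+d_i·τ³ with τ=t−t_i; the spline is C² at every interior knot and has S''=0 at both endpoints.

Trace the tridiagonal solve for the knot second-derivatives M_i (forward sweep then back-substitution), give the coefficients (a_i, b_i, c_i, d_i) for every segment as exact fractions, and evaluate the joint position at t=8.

Δ: Δ0=7/2, Δ1=-4, Δ2=3, Δ3=-3, Δ4=2
row 1: diag=6, rhs=-45; c'=1/6, d'=-15/2
row 2: denom=6−1·1/6=35/6; d'=(42−1·-15/2)/(35/6)=297/35
row 3: denom=8−2·12/35=256/35; d'=(-36−2·297/35)/(256/35)=-927/128
row 4: denom=8−2·35/128=477/64; d'=(30−2·-927/128)/(477/64)=949/159
back: M4=949/159
back: M3=-927/128−35/128·949/159=-1411/159
back: M2=297/35−12/35·-1411/159=611/53
back: M1=-15/2−1/6·611/53=-1498/159
M: M0=0, M1=-1498/159, M2=611/53, M3=-1411/159, M4=949/159, M5=0
seg 0: a=-5, c=M0/2=0, d=(M1−M0)/(6·2)=-749/954, b=Δ0−h0·(2M0+M1)/6=6335/954
seg 1: a=2, c=M1/2=-749/159, d=(M2−M1)/(6·1)=3331/954, b=Δ1−h1·(2M1+M2)/6=-2653/954
seg 2: a=-2, c=M2/2=611/106, d=(M3−M2)/(6·2)=-811/477, b=Δ2−h2·(2M2+M3)/6=-824/477
seg 3: a=4, c=M3/2=-1411/318, d=(M4−M3)/(6·2)=590/477, b=Δ3−h3·(2M3+M4)/6=442/477
seg 4: a=-2, c=M4/2=949/318, d=(M5−M4)/(6·2)=-949/1908, b=Δ4−h4·(2M4+M5)/6=-944/477
t_q=8 → seg 4, τ=1; S=-2+-944/477·τ+949/318·τ²+-949/1908·τ³=-949/636

  seg 0: a=-5 b=6335/954 c=0 d=-749/954
  seg 1: a=2 b=-2653/954 c=-749/159 d=3331/954
  seg 2: a=-2 b=-824/477 c=611/106 d=-811/477
  seg 3: a=4 b=442/477 c=-1411/318 d=590/477
  seg 4: a=-2 b=-944/477 c=949/318 d=-949/1908
S(8) = -949/636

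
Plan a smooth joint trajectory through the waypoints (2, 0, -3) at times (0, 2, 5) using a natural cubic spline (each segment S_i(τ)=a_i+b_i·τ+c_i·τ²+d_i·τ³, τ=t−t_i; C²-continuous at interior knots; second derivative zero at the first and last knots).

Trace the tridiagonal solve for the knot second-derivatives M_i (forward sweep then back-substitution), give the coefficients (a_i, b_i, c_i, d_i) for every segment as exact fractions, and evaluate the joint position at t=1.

Δ: Δ0=-1, Δ1=-1
row 1: diag=10, rhs=0; c'=3/10, d'=0
back: M1=0
M: M0=0, M1=0, M2=0
seg 0: a=2, c=M0/2=0, d=(M1−M0)/(6·2)=0, b=Δ0−h0·(2M0+M1)/6=-1
seg 1: a=0, c=M1/2=0, d=(M2−M1)/(6·3)=0, b=Δ1−h1·(2M1+M2)/6=-1
t_q=1 → seg 0, τ=1; S=2+-1·τ+0·τ²+0·τ³=1

  seg 0: a=2 b=-1 c=0 d=0
  seg 1: a=0 b=-1 c=0 d=0
S(1) = 1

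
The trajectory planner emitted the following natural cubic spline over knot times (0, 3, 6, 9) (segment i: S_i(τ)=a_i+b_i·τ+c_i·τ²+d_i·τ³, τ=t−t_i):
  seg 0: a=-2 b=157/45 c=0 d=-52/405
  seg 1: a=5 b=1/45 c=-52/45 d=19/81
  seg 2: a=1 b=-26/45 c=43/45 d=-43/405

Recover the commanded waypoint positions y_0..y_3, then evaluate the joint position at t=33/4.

y_0=-2 y_1=5 y_2=1 y_3=5
S(33/4) = 213/64

y_0 = S_0(0) = a_0 = -2
y_1 = S_1(0) = a_1 = 5
y_2 = S_2(0) = a_2 = 1
y_3 = S_2(3) = 5
t_q=33/4 is in segment 2 (τ=9/4); S_2(τ)=213/64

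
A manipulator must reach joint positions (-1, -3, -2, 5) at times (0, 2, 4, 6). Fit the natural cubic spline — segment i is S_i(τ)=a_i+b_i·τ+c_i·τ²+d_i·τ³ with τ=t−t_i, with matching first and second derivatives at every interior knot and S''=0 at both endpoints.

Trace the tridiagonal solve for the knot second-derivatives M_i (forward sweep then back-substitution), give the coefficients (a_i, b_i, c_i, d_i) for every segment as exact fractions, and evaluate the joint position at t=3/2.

  seg 0: a=-1 b=-6/5 c=0 d=1/20
  seg 1: a=-3 b=-3/5 c=3/10 d=1/8
  seg 2: a=-2 b=21/10 c=21/20 d=-7/40
S(3/2) = -421/160

Δ: Δ0=-1, Δ1=1/2, Δ2=7/2
row 1: diag=8, rhs=9; c'=1/4, d'=9/8
row 2: denom=8−2·1/4=15/2; d'=(18−2·9/8)/(15/2)=21/10
back: M2=21/10
back: M1=9/8−1/4·21/10=3/5
M: M0=0, M1=3/5, M2=21/10, M3=0
seg 0: a=-1, c=M0/2=0, d=(M1−M0)/(6·2)=1/20, b=Δ0−h0·(2M0+M1)/6=-6/5
seg 1: a=-3, c=M1/2=3/10, d=(M2−M1)/(6·2)=1/8, b=Δ1−h1·(2M1+M2)/6=-3/5
seg 2: a=-2, c=M2/2=21/20, d=(M3−M2)/(6·2)=-7/40, b=Δ2−h2·(2M2+M3)/6=21/10
t_q=3/2 → seg 0, τ=3/2; S=-1+-6/5·τ+0·τ²+1/20·τ³=-421/160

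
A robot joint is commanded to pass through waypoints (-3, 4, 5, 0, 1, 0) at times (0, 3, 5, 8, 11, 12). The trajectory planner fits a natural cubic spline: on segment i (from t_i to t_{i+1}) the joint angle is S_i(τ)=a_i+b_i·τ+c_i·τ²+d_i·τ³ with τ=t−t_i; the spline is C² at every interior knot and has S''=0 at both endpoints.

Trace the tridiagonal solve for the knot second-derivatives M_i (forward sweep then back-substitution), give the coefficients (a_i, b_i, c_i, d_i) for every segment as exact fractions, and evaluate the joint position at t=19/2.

  seg 0: a=-3 b=3451/1272 c=0 d=-161/3816
  seg 1: a=4 b=1001/636 c=-161/424 d=-25/318
  seg 2: a=5 b=-565/636 c=-361/424 d=251/1272
  seg 3: a=0 b=-851/1272 c=49/53 d=-751/3816
  seg 4: a=1 b=-277/636 c=-359/424 d=359/1272
S(19/2) = 1399/3392

Δ: Δ0=7/3, Δ1=1/2, Δ2=-5/3, Δ3=1/3, Δ4=-1
row 1: diag=10, rhs=-11; c'=1/5, d'=-11/10
row 2: denom=10−2·1/5=48/5; d'=(-13−2·-11/10)/(48/5)=-9/8
row 3: denom=12−3·5/16=177/16; d'=(12−3·-9/8)/(177/16)=82/59
row 4: denom=8−3·16/59=424/59; d'=(-8−3·82/59)/(424/59)=-359/212
back: M4=-359/212
back: M3=82/59−16/59·-359/212=98/53
back: M2=-9/8−5/16·98/53=-361/212
back: M1=-11/10−1/5·-361/212=-161/212
M: M0=0, M1=-161/212, M2=-361/212, M3=98/53, M4=-359/212, M5=0
seg 0: a=-3, c=M0/2=0, d=(M1−M0)/(6·3)=-161/3816, b=Δ0−h0·(2M0+M1)/6=3451/1272
seg 1: a=4, c=M1/2=-161/424, d=(M2−M1)/(6·2)=-25/318, b=Δ1−h1·(2M1+M2)/6=1001/636
seg 2: a=5, c=M2/2=-361/424, d=(M3−M2)/(6·3)=251/1272, b=Δ2−h2·(2M2+M3)/6=-565/636
seg 3: a=0, c=M3/2=49/53, d=(M4−M3)/(6·3)=-751/3816, b=Δ3−h3·(2M3+M4)/6=-851/1272
seg 4: a=1, c=M4/2=-359/424, d=(M5−M4)/(6·1)=359/1272, b=Δ4−h4·(2M4+M5)/6=-277/636
t_q=19/2 → seg 3, τ=3/2; S=0+-851/1272·τ+49/53·τ²+-751/3816·τ³=1399/3392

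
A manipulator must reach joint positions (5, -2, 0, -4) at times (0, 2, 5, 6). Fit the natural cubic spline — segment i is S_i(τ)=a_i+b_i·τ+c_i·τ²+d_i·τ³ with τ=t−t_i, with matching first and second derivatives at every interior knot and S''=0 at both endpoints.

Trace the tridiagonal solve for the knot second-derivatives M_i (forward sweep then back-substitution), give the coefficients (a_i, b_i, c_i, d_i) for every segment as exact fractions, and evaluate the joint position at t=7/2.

Δ: Δ0=-7/2, Δ1=2/3, Δ2=-4
row 1: diag=10, rhs=25; c'=3/10, d'=5/2
row 2: denom=8−3·3/10=71/10; d'=(-28−3·5/2)/(71/10)=-5
back: M2=-5
back: M1=5/2−3/10·-5=4
M: M0=0, M1=4, M2=-5, M3=0
seg 0: a=5, c=M0/2=0, d=(M1−M0)/(6·2)=1/3, b=Δ0−h0·(2M0+M1)/6=-29/6
seg 1: a=-2, c=M1/2=2, d=(M2−M1)/(6·3)=-1/2, b=Δ1−h1·(2M1+M2)/6=-5/6
seg 2: a=0, c=M2/2=-5/2, d=(M3−M2)/(6·1)=5/6, b=Δ2−h2·(2M2+M3)/6=-7/3
t_q=7/2 → seg 1, τ=3/2; S=-2+-5/6·τ+2·τ²+-1/2·τ³=-7/16

  seg 0: a=5 b=-29/6 c=0 d=1/3
  seg 1: a=-2 b=-5/6 c=2 d=-1/2
  seg 2: a=0 b=-7/3 c=-5/2 d=5/6
S(7/2) = -7/16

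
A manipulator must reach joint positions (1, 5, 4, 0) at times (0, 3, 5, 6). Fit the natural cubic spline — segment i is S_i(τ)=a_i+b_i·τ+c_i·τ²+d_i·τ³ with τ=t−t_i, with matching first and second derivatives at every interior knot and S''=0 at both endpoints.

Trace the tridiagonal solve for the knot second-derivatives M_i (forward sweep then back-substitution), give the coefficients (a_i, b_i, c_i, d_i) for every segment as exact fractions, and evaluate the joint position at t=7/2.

Δ: Δ0=4/3, Δ1=-1/2, Δ2=-4
row 1: diag=10, rhs=-11; c'=1/5, d'=-11/10
row 2: denom=6−2·1/5=28/5; d'=(-21−2·-11/10)/(28/5)=-47/14
back: M2=-47/14
back: M1=-11/10−1/5·-47/14=-3/7
M: M0=0, M1=-3/7, M2=-47/14, M3=0
seg 0: a=1, c=M0/2=0, d=(M1−M0)/(6·3)=-1/42, b=Δ0−h0·(2M0+M1)/6=65/42
seg 1: a=5, c=M1/2=-3/14, d=(M2−M1)/(6·2)=-41/168, b=Δ1−h1·(2M1+M2)/6=19/21
seg 2: a=4, c=M2/2=-47/28, d=(M3−M2)/(6·1)=47/84, b=Δ2−h2·(2M2+M3)/6=-121/42
t_q=7/2 → seg 1, τ=1/2; S=5+19/21·τ+-3/14·τ²+-41/168·τ³=2405/448

  seg 0: a=1 b=65/42 c=0 d=-1/42
  seg 1: a=5 b=19/21 c=-3/14 d=-41/168
  seg 2: a=4 b=-121/42 c=-47/28 d=47/84
S(7/2) = 2405/448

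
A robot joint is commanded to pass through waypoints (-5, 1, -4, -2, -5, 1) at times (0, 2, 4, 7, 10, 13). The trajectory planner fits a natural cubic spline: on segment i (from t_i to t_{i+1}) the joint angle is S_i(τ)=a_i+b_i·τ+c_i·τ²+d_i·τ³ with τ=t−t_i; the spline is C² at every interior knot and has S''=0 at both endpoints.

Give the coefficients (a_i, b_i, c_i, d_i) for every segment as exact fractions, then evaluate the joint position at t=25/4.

  seg 0: a=-5 b=3659/783 c=0 d=-655/1566
  seg 1: a=1 b=-271/783 c=-655/261 d=4487/6264
  seg 2: a=-4 b=-2801/1566 c=1867/1044 d=-9113/28188
  seg 3: a=-2 b=665/3132 c=-878/783 d=6739/28188
  seg 4: a=-5 b=-95/1566 c=3227/3132 d=-3227/28188
S(25/4) = -59101/22272

Δ: Δ0=3, Δ1=-5/2, Δ2=2/3, Δ3=-1, Δ4=2
row 1: diag=8, rhs=-33; c'=1/4, d'=-33/8
row 2: denom=10−2·1/4=19/2; d'=(19−2·-33/8)/(19/2)=109/38
row 3: denom=12−3·6/19=210/19; d'=(-10−3·109/38)/(210/19)=-101/60
row 4: denom=12−3·19/70=783/70; d'=(18−3·-101/60)/(783/70)=3227/1566
back: M4=3227/1566
back: M3=-101/60−19/70·3227/1566=-1756/783
back: M2=109/38−6/19·-1756/783=1867/522
back: M1=-33/8−1/4·1867/522=-1310/261
M: M0=0, M1=-1310/261, M2=1867/522, M3=-1756/783, M4=3227/1566, M5=0
seg 0: a=-5, c=M0/2=0, d=(M1−M0)/(6·2)=-655/1566, b=Δ0−h0·(2M0+M1)/6=3659/783
seg 1: a=1, c=M1/2=-655/261, d=(M2−M1)/(6·2)=4487/6264, b=Δ1−h1·(2M1+M2)/6=-271/783
seg 2: a=-4, c=M2/2=1867/1044, d=(M3−M2)/(6·3)=-9113/28188, b=Δ2−h2·(2M2+M3)/6=-2801/1566
seg 3: a=-2, c=M3/2=-878/783, d=(M4−M3)/(6·3)=6739/28188, b=Δ3−h3·(2M3+M4)/6=665/3132
seg 4: a=-5, c=M4/2=3227/3132, d=(M5−M4)/(6·3)=-3227/28188, b=Δ4−h4·(2M4+M5)/6=-95/1566
t_q=25/4 → seg 2, τ=9/4; S=-4+-2801/1566·τ+1867/1044·τ²+-9113/28188·τ³=-59101/22272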